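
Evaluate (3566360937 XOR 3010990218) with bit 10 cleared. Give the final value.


Step 1: 3566360937 ^ 3010990218 = 1743407587
Step 2: 1743407587 & ~(1 << 10) = 1743407587

1743407587


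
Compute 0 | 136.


0b0 | 0b10001000 = 0b10001000 = 136

136


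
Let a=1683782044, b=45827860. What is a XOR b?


1683782044 ^ 45827860 = 1726430856

1726430856


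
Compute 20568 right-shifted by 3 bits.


0b101000001011000 >> 3 = 0b101000001011 = 2571

2571


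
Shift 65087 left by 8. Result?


0b1111111000111111 << 8 = 0b111111100011111100000000 = 16662272

16662272


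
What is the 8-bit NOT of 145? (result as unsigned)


~0b10010001 = 0b1101110 = 110 (8-bit unsigned)

110


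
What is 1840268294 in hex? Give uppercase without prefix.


1840268294 = 6DB04406 hex

6DB04406


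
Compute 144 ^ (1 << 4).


144 ^ (1 << 4) = 144 ^ 16 = 128

128


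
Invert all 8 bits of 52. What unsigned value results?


52 ^ 255 = 203

203


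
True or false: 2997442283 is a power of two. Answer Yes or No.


0b10110010101010010101011011101011. Multiple bits set => No

No


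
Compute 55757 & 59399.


0b1101100111001101 & 0b1110100000000111 = 0b1100100000000101 = 51205

51205


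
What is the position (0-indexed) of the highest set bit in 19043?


0b100101001100011. Highest set bit at position 14

14


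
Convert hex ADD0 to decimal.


ADD0 hex = 44496 decimal

44496


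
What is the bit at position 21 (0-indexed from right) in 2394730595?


0b10001110101111001011000001100011, position 21 = 1

1


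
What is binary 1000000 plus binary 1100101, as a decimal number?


1000000 + 1100101 = 10100101 = 165

165


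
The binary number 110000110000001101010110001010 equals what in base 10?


110000110000001101010110001010 in decimal = 817943946

817943946


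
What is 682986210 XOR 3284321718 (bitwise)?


0b101000101101011000101011100010 ^ 0b11000011110000101100010110110110 = 0b11101011011101110100111101010100 = 3950464852

3950464852


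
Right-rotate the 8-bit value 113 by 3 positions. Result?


Rotate 0b1110001 right by 3 (8-bit) = 0b101110 = 46

46


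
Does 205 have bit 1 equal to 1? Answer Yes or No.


0b11001101, bit 1 = 0. No

No


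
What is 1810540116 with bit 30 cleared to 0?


1810540116 & ~(1 << 30) = 736798292

736798292


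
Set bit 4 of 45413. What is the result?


45413 | (1 << 4) = 45413 | 16 = 45429

45429


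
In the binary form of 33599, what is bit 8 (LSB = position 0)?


0b1000001100111111, position 8 = 1

1


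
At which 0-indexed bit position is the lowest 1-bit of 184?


0b10111000. Lowest set bit at position 3

3


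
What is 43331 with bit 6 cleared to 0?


43331 & ~(1 << 6) = 43267

43267


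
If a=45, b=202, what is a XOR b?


45 ^ 202 = 231

231


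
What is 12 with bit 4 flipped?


12 ^ (1 << 4) = 12 ^ 16 = 28

28


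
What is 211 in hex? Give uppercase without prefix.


211 = D3 hex

D3


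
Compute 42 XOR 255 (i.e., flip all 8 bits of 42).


42 ^ 255 = 213

213


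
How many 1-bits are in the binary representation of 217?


0b11011001 has 5 set bits

5


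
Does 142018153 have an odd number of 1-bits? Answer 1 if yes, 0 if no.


0b1000011101110000011001101001 has 13 ones => parity 1

1


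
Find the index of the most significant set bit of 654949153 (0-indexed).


0b100111000010011011101100100001. Highest set bit at position 29

29


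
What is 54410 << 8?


0b1101010010001010 << 8 = 0b110101001000101000000000 = 13928960

13928960


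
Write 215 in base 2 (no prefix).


215 = 11010111 in binary

11010111


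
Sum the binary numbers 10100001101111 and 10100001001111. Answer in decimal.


10100001101111 + 10100001001111 = 101000010111110 = 20670

20670


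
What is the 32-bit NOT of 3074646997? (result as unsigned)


~0b10110111010000110110001111010101 = 0b1001000101111001001110000101010 = 1220320298 (32-bit unsigned)

1220320298


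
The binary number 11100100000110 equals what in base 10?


11100100000110 in decimal = 14598

14598


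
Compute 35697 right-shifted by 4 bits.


0b1000101101110001 >> 4 = 0b100010110111 = 2231

2231


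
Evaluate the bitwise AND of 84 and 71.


0b1010100 & 0b1000111 = 0b1000100 = 68

68


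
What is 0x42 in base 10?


42 hex = 66 decimal

66


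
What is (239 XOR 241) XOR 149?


Step 1: 239 ^ 241 = 30
Step 2: 30 ^ 149 = 139

139


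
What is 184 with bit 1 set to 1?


184 | (1 << 1) = 184 | 2 = 186

186


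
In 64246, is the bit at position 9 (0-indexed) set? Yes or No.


0b1111101011110110, bit 9 = 1. Yes

Yes


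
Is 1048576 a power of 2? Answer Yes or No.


0b100000000000000000000. Only one bit set => Yes

Yes


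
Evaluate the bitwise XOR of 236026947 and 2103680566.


0b1110000100010111110001000011 ^ 0b1111101011000111001111000110110 = 0b1110011011100101110001001110101 = 1936908917

1936908917


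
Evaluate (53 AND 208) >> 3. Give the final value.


Step 1: 53 & 208 = 16
Step 2: 16 >> 3 = 2

2


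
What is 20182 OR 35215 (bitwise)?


0b100111011010110 | 0b1000100110001111 = 0b1100111111011111 = 53215

53215


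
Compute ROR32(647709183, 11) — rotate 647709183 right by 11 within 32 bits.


Rotate 0b100110100110110100000111111111 right by 11 (32-bit) = 0b111111111001001101001101101000 = 1071960936

1071960936


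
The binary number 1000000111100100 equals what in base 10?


1000000111100100 in decimal = 33252

33252


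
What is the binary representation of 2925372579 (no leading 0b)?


2925372579 = 10101110010111011010010010100011 in binary

10101110010111011010010010100011


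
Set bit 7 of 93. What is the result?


93 | (1 << 7) = 93 | 128 = 221

221


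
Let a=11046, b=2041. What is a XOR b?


11046 ^ 2041 = 11487

11487


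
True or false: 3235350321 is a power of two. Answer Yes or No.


0b11000000110101111000011100110001. Multiple bits set => No

No


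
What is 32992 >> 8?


0b1000000011100000 >> 8 = 0b10000000 = 128

128


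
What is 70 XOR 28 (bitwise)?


0b1000110 ^ 0b11100 = 0b1011010 = 90

90


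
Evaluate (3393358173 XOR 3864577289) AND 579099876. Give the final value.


Step 1: 3393358173 ^ 3864577289 = 739920980
Step 2: 739920980 & 579099876 = 536890436

536890436


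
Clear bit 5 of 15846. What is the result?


15846 & ~(1 << 5) = 15814

15814


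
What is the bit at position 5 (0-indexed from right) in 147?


0b10010011, position 5 = 0

0


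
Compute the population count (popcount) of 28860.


0b111000010111100 has 8 set bits

8


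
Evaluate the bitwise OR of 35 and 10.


0b100011 | 0b1010 = 0b101011 = 43

43


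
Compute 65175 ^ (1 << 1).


65175 ^ (1 << 1) = 65175 ^ 2 = 65173

65173


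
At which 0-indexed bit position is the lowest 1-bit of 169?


0b10101001. Lowest set bit at position 0

0


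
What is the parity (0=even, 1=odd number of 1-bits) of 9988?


0b10011100000100 has 5 ones => parity 1

1


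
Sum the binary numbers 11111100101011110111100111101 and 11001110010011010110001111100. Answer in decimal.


11111100101011110111100111101 + 11001110010011010110001111100 = 111001010111111001101110111001 = 962567097

962567097


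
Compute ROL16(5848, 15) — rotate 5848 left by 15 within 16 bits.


Rotate 0b1011011011000 left by 15 (16-bit) = 0b101101101100 = 2924

2924


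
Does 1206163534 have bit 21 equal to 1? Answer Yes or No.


0b1000111111001001001100001001110, bit 21 = 1. Yes

Yes


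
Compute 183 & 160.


0b10110111 & 0b10100000 = 0b10100000 = 160

160


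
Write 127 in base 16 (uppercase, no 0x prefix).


127 = 7F hex

7F


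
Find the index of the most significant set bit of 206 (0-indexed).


0b11001110. Highest set bit at position 7

7


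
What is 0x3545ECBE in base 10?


3545ECBE hex = 893775038 decimal

893775038


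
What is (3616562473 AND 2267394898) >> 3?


Step 1: 3616562473 & 2267394898 = 2264928512
Step 2: 2264928512 >> 3 = 283116064

283116064


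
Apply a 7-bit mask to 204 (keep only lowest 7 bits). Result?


204 & 127 = 76

76


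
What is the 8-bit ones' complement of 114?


114 ^ 255 = 141

141


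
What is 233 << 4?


0b11101001 << 4 = 0b111010010000 = 3728

3728


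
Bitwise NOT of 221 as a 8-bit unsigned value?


~0b11011101 = 0b100010 = 34 (8-bit unsigned)

34


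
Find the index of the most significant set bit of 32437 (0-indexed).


0b111111010110101. Highest set bit at position 14

14


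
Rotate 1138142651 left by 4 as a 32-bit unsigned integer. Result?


Rotate 0b1000011110101101010110110111011 left by 4 (32-bit) = 0b111101011010101101101110110100 = 1030413236

1030413236


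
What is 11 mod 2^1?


11 & 1 = 1

1


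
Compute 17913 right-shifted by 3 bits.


0b100010111111001 >> 3 = 0b100010111111 = 2239

2239


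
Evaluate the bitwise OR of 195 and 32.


0b11000011 | 0b100000 = 0b11100011 = 227

227


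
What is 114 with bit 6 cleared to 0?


114 & ~(1 << 6) = 50

50


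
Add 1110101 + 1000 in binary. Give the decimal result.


1110101 + 1000 = 1111101 = 125

125


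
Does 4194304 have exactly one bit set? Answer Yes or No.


0b10000000000000000000000. Only one bit set => Yes

Yes


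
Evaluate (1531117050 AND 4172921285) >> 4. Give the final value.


Step 1: 1531117050 & 4172921285 = 1476442560
Step 2: 1476442560 >> 4 = 92277660

92277660


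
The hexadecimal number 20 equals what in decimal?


20 hex = 32 decimal

32


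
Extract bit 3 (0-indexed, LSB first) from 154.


0b10011010, position 3 = 1

1


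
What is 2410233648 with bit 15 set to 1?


2410233648 | (1 << 15) = 2410233648 | 32768 = 2410266416

2410266416


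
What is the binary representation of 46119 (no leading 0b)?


46119 = 1011010000100111 in binary

1011010000100111


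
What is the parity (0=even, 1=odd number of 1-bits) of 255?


0b11111111 has 8 ones => parity 0

0


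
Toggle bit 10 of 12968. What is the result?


12968 ^ (1 << 10) = 12968 ^ 1024 = 13992

13992


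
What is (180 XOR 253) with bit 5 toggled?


Step 1: 180 ^ 253 = 73
Step 2: 73 ^ (1 << 5) = 73 ^ 32 = 105

105


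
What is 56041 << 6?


0b1101101011101001 << 6 = 0b1101101011101001000000 = 3586624

3586624


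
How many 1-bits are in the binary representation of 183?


0b10110111 has 6 set bits

6


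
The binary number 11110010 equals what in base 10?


11110010 in decimal = 242

242


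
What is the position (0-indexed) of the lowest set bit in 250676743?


0b1110111100010000011000000111. Lowest set bit at position 0

0


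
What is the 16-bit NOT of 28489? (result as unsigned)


~0b110111101001001 = 0b1001000010110110 = 37046 (16-bit unsigned)

37046


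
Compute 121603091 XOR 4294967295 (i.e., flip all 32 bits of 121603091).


121603091 ^ 4294967295 = 4173364204

4173364204


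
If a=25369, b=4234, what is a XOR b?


25369 ^ 4234 = 29587

29587


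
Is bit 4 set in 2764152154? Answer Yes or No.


0b10100100110000011001110101011010, bit 4 = 1. Yes

Yes


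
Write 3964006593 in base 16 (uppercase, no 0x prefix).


3964006593 = EC45F0C1 hex

EC45F0C1


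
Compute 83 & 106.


0b1010011 & 0b1101010 = 0b1000010 = 66

66


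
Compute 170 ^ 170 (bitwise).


0b10101010 ^ 0b10101010 = 0b0 = 0

0


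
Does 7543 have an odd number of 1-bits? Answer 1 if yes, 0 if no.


0b1110101110111 has 10 ones => parity 0

0


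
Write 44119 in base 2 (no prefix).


44119 = 1010110001010111 in binary

1010110001010111


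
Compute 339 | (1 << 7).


339 | (1 << 7) = 339 | 128 = 467

467


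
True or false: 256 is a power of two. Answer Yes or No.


0b100000000. Only one bit set => Yes

Yes


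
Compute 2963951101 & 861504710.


0b10110000101010100100110111111101 & 0b110011010110011000010011000110 = 0b110000000010000000010011000100 = 805831876

805831876


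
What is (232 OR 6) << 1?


Step 1: 232 | 6 = 238
Step 2: 238 << 1 = 476

476


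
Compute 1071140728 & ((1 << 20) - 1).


1071140728 & 1048575 = 544632

544632


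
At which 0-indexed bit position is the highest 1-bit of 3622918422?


0b11010111111100010101100100010110. Highest set bit at position 31

31


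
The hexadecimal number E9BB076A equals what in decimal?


E9BB076A hex = 3921348458 decimal

3921348458


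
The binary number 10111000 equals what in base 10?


10111000 in decimal = 184

184


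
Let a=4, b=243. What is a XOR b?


4 ^ 243 = 247

247


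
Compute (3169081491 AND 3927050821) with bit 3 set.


Step 1: 3169081491 & 3927050821 = 2818574337
Step 2: 2818574337 | (1 << 3) = 2818574337 | 8 = 2818574345

2818574345


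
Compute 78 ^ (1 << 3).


78 ^ (1 << 3) = 78 ^ 8 = 70

70


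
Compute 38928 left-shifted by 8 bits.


0b1001100000010000 << 8 = 0b100110000001000000000000 = 9965568

9965568


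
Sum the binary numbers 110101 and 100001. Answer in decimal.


110101 + 100001 = 1010110 = 86

86


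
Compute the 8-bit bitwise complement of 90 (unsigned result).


~0b1011010 = 0b10100101 = 165 (8-bit unsigned)

165


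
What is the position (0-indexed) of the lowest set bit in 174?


0b10101110. Lowest set bit at position 1

1


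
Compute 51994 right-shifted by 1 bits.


0b1100101100011010 >> 1 = 0b110010110001101 = 25997

25997


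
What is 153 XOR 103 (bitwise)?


0b10011001 ^ 0b1100111 = 0b11111110 = 254

254


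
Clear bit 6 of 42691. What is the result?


42691 & ~(1 << 6) = 42627

42627


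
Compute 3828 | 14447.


0b111011110100 | 0b11100001101111 = 0b11111011111111 = 16127

16127


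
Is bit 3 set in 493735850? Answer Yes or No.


0b11101011011011100111110101010, bit 3 = 1. Yes

Yes


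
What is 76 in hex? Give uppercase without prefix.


76 = 4C hex

4C


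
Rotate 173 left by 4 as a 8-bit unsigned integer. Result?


Rotate 0b10101101 left by 4 (8-bit) = 0b11011010 = 218

218


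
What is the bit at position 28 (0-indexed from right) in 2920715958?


0b10101110000101101001011010110110, position 28 = 0

0


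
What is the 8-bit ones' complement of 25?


25 ^ 255 = 230

230


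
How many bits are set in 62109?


0b1111001010011101 has 10 set bits

10


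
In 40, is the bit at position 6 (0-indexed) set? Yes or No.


0b101000, bit 6 = 0. No

No


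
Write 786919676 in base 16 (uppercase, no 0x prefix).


786919676 = 2EE770FC hex

2EE770FC


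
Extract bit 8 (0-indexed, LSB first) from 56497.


0b1101110010110001, position 8 = 0

0


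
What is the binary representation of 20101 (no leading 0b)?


20101 = 100111010000101 in binary

100111010000101


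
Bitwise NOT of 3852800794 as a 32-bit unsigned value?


~0b11100101101001010001001100011010 = 0b11010010110101110110011100101 = 442166501 (32-bit unsigned)

442166501


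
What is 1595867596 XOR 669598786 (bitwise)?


0b1011111000111110000000111001100 ^ 0b100111111010010100010001000010 = 0b1111000111101100100010110001110 = 2029405582

2029405582


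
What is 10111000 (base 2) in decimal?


10111000 in decimal = 184

184


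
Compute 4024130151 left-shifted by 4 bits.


0b11101111110110110101101001100111 << 4 = 0b111011111101101101011010011001110000 = 64386082416

64386082416


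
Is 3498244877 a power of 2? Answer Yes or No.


0b11010000100000101111101100001101. Multiple bits set => No

No


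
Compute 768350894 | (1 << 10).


768350894 | (1 << 10) = 768350894 | 1024 = 768351918

768351918


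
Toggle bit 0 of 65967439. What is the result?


65967439 ^ (1 << 0) = 65967439 ^ 1 = 65967438

65967438


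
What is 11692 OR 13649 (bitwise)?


0b10110110101100 | 0b11010101010001 = 0b11110111111101 = 15869

15869


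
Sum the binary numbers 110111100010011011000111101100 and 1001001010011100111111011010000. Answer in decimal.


110111100010011011000111101100 + 1001001010011100111111011010000 = 10000000110110000011000010111100 = 2161651900

2161651900


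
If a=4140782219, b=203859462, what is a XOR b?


4140782219 ^ 203859462 = 4209636493

4209636493


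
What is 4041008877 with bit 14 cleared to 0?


4041008877 & ~(1 << 14) = 4040992493

4040992493


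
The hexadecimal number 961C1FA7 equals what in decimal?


961C1FA7 hex = 2518425511 decimal

2518425511


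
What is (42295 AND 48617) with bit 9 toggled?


Step 1: 42295 & 48617 = 42273
Step 2: 42273 ^ (1 << 9) = 42273 ^ 512 = 42785

42785


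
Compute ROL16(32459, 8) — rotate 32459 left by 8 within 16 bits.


Rotate 0b111111011001011 left by 8 (16-bit) = 0b1100101101111110 = 52094

52094


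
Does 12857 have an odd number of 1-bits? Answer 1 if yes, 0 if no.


0b11001000111001 has 7 ones => parity 1

1


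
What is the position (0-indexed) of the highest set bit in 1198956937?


0b1000111011101101010000110001001. Highest set bit at position 30

30


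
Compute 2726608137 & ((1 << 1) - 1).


2726608137 & 1 = 1

1


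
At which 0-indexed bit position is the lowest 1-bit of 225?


0b11100001. Lowest set bit at position 0

0


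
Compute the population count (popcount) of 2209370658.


0b10000011101100000101001000100010 has 11 set bits

11


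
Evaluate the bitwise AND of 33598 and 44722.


0b1000001100111110 & 0b1010111010110010 = 0b1000001000110010 = 33330

33330


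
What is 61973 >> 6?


0b1111001000010101 >> 6 = 0b1111001000 = 968

968


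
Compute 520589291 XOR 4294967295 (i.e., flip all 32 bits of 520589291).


520589291 ^ 4294967295 = 3774378004

3774378004


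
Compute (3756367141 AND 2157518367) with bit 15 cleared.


Step 1: 3756367141 & 2157518367 = 2155944965
Step 2: 2155944965 & ~(1 << 15) = 2155944965

2155944965


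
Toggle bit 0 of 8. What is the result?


8 ^ (1 << 0) = 8 ^ 1 = 9

9


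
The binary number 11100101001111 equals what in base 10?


11100101001111 in decimal = 14671

14671


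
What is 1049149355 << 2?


0b111110100010001011111110101011 << 2 = 0b11111010001000101111111010101100 = 4196597420

4196597420


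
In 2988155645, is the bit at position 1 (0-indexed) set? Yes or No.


0b10110010000110111010001011111101, bit 1 = 0. No

No


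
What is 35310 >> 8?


0b1000100111101110 >> 8 = 0b10001001 = 137

137


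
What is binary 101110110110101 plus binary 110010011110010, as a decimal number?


101110110110101 + 110010011110010 = 1100001010100111 = 49831

49831


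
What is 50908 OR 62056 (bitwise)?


0b1100011011011100 | 0b1111001001101000 = 0b1111011011111100 = 63228

63228


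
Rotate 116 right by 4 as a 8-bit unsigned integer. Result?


Rotate 0b1110100 right by 4 (8-bit) = 0b1000111 = 71

71


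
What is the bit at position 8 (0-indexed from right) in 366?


0b101101110, position 8 = 1

1


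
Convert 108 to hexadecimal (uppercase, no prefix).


108 = 6C hex

6C


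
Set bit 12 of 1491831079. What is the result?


1491831079 | (1 << 12) = 1491831079 | 4096 = 1491835175

1491835175


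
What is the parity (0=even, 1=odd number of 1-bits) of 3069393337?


0b10110110111100110011100110111001 has 20 ones => parity 0

0


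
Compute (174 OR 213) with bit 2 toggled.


Step 1: 174 | 213 = 255
Step 2: 255 ^ (1 << 2) = 255 ^ 4 = 251

251


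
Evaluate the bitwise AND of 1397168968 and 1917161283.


0b1010011010001110001101101001000 & 0b1110010010001011000111101000011 = 0b1010010010001010000101101000000 = 1380256576

1380256576


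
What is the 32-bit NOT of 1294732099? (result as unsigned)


~0b1001101001011000000101101000011 = 0b10110010110100111111010010111100 = 3000235196 (32-bit unsigned)

3000235196


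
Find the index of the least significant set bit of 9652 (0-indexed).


0b10010110110100. Lowest set bit at position 2

2


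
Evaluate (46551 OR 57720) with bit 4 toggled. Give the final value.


Step 1: 46551 | 57720 = 62975
Step 2: 62975 ^ (1 << 4) = 62975 ^ 16 = 62959

62959


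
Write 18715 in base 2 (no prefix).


18715 = 100100100011011 in binary

100100100011011


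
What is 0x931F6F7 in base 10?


931F6F7 hex = 154269431 decimal

154269431


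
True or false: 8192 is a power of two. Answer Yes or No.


0b10000000000000. Only one bit set => Yes

Yes


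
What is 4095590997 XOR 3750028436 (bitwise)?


0b11110100000111011100001001010101 ^ 0b11011111100001001110010010010100 = 0b101011100110010010011011000001 = 731457217

731457217


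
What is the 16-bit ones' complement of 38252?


38252 ^ 65535 = 27283

27283


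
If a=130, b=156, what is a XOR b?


130 ^ 156 = 30

30


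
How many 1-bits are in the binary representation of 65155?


0b1111111010000011 has 10 set bits

10


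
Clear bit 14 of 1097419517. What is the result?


1097419517 & ~(1 << 14) = 1097403133

1097403133


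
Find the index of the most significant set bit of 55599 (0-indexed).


0b1101100100101111. Highest set bit at position 15

15


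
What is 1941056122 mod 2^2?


1941056122 & 3 = 2

2


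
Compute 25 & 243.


0b11001 & 0b11110011 = 0b10001 = 17

17


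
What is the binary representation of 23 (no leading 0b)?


23 = 10111 in binary

10111


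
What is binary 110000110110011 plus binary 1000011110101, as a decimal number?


110000110110011 + 1000011110101 = 111001010101000 = 29352

29352


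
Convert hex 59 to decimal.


59 hex = 89 decimal

89


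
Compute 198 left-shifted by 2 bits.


0b11000110 << 2 = 0b1100011000 = 792

792


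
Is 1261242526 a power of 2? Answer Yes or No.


0b1001011001011010000100010011110. Multiple bits set => No

No


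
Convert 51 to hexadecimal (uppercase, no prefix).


51 = 33 hex

33


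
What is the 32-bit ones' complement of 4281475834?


4281475834 ^ 4294967295 = 13491461

13491461


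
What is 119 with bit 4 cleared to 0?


119 & ~(1 << 4) = 103

103


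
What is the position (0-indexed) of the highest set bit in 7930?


0b1111011111010. Highest set bit at position 12

12


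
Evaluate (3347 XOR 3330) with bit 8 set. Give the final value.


Step 1: 3347 ^ 3330 = 17
Step 2: 17 | (1 << 8) = 17 | 256 = 273

273


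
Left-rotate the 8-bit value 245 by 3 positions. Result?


Rotate 0b11110101 left by 3 (8-bit) = 0b10101111 = 175

175


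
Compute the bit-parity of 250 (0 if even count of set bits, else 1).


0b11111010 has 6 ones => parity 0

0


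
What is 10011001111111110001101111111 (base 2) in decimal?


10011001111111110001101111111 in decimal = 322954111

322954111


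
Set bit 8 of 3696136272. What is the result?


3696136272 | (1 << 8) = 3696136272 | 256 = 3696136528

3696136528


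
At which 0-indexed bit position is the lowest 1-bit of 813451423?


0b110000011111000100100010011111. Lowest set bit at position 0

0


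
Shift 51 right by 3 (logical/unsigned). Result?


0b110011 >> 3 = 0b110 = 6

6


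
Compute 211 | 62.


0b11010011 | 0b111110 = 0b11111111 = 255

255


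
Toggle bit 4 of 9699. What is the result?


9699 ^ (1 << 4) = 9699 ^ 16 = 9715

9715


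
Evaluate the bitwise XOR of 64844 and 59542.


0b1111110101001100 ^ 0b1110100010010110 = 0b1010111011010 = 5594

5594


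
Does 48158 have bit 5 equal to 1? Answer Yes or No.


0b1011110000011110, bit 5 = 0. No

No


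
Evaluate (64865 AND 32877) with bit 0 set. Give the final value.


Step 1: 64865 & 32877 = 32865
Step 2: 32865 | (1 << 0) = 32865 | 1 = 32865

32865


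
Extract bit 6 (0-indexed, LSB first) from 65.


0b1000001, position 6 = 1

1


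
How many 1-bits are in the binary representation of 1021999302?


0b111100111010100111100011000110 has 17 set bits

17


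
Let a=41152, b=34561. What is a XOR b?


41152 ^ 34561 = 10177

10177


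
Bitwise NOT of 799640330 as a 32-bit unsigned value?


~0b101111101010011000101100001010 = 0b11010000010101100111010011110101 = 3495326965 (32-bit unsigned)

3495326965


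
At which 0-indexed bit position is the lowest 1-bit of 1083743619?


0b1000000100110001001110110000011. Lowest set bit at position 0

0


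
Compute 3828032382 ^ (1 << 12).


3828032382 ^ (1 << 12) = 3828032382 ^ 4096 = 3828036478

3828036478


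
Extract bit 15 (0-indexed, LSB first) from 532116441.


0b11111101101110111001111011001, position 15 = 0

0


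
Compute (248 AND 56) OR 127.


Step 1: 248 & 56 = 56
Step 2: 56 | 127 = 127

127


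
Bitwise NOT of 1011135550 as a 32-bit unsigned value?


~0b111100010001001011010000111110 = 0b11000011101110110100101111000001 = 3283831745 (32-bit unsigned)

3283831745


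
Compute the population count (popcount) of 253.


0b11111101 has 7 set bits

7


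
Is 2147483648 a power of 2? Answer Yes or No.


0b10000000000000000000000000000000. Only one bit set => Yes

Yes


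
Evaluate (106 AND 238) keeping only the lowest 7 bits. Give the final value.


Step 1: 106 & 238 = 106
Step 2: 106 & 127 = 106

106


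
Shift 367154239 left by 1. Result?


0b10101111000100101010000111111 << 1 = 0b101011110001001010100001111110 = 734308478

734308478


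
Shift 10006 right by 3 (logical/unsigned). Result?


0b10011100010110 >> 3 = 0b10011100010 = 1250

1250


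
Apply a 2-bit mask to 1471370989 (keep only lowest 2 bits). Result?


1471370989 & 3 = 1

1


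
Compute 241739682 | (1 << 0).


241739682 | (1 << 0) = 241739682 | 1 = 241739683

241739683


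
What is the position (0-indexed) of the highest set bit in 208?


0b11010000. Highest set bit at position 7

7


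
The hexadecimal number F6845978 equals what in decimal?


F6845978 hex = 4135868792 decimal

4135868792


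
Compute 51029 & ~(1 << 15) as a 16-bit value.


51029 & ~(1 << 15) = 18261

18261


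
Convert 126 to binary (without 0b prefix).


126 = 1111110 in binary

1111110


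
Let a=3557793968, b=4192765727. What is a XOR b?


3557793968 ^ 4192765727 = 770123695

770123695


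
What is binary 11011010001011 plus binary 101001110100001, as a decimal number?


11011010001011 + 101001110100001 = 1000101000101100 = 35372

35372


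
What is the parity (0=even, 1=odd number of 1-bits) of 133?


0b10000101 has 3 ones => parity 1

1


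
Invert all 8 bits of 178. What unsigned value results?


178 ^ 255 = 77

77


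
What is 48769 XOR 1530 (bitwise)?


0b1011111010000001 ^ 0b10111111010 = 0b1011101101111011 = 47995

47995


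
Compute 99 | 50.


0b1100011 | 0b110010 = 0b1110011 = 115

115


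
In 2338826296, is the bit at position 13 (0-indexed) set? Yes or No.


0b10001011011001111010100000111000, bit 13 = 1. Yes

Yes


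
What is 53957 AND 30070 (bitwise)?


0b1101001011000101 & 0b111010101110110 = 0b101000001000100 = 20548

20548


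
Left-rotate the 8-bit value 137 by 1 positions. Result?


Rotate 0b10001001 left by 1 (8-bit) = 0b10011 = 19

19


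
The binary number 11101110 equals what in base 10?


11101110 in decimal = 238

238


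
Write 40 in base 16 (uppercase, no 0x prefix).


40 = 28 hex

28


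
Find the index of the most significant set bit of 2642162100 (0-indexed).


0b10011101011111000011000110110100. Highest set bit at position 31

31


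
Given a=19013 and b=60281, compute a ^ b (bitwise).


19013 ^ 60281 = 41276

41276


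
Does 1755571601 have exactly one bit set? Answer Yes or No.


0b1101000101000111110010110010001. Multiple bits set => No

No


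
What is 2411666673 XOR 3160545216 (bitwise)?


0b10001111101111110001110011110001 ^ 0b10111100011000100001011111000000 = 0b110011110111010000101100110001 = 870124337

870124337


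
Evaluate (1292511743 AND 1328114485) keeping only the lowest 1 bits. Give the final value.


Step 1: 1292511743 & 1328114485 = 1292380469
Step 2: 1292380469 & 1 = 1

1


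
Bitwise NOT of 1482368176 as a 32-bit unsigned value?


~0b1011000010110110010010010110000 = 0b10100111101001001101101101001111 = 2812599119 (32-bit unsigned)

2812599119


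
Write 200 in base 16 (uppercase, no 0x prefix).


200 = C8 hex

C8


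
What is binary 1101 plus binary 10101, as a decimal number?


1101 + 10101 = 100010 = 34

34


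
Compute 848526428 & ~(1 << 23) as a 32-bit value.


848526428 & ~(1 << 23) = 840137820

840137820


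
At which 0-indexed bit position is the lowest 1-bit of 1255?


0b10011100111. Lowest set bit at position 0

0


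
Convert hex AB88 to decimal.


AB88 hex = 43912 decimal

43912


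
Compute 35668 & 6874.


0b1000101101010100 & 0b1101011011010 = 0b101001010000 = 2640

2640


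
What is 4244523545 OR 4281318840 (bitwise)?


0b11111100111111100100101000011001 | 0b11111111001011111011110110111000 = 0b11111111111111111111111110111001 = 4294967225

4294967225


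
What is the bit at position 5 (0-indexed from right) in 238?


0b11101110, position 5 = 1

1


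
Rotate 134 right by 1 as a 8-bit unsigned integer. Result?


Rotate 0b10000110 right by 1 (8-bit) = 0b1000011 = 67

67


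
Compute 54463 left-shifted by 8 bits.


0b1101010010111111 << 8 = 0b110101001011111100000000 = 13942528

13942528


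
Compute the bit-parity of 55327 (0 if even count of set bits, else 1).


0b1101100000011111 has 9 ones => parity 1

1


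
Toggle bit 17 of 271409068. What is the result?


271409068 ^ (1 << 17) = 271409068 ^ 131072 = 271540140

271540140


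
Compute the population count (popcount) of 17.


0b10001 has 2 set bits

2


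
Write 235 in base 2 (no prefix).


235 = 11101011 in binary

11101011


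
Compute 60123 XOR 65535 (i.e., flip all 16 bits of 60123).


60123 ^ 65535 = 5412

5412


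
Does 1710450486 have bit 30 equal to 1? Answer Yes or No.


0b1100101111100110110011100110110, bit 30 = 1. Yes

Yes


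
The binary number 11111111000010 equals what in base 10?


11111111000010 in decimal = 16322

16322


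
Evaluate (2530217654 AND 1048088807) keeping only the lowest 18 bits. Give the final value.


Step 1: 2530217654 & 1048088807 = 374341798
Step 2: 374341798 & 262143 = 166

166


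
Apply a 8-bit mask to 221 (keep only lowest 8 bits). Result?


221 & 255 = 221

221


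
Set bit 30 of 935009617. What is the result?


935009617 | (1 << 30) = 935009617 | 1073741824 = 2008751441

2008751441


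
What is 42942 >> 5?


0b1010011110111110 >> 5 = 0b10100111101 = 1341

1341


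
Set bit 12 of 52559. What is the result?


52559 | (1 << 12) = 52559 | 4096 = 56655

56655


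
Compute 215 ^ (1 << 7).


215 ^ (1 << 7) = 215 ^ 128 = 87

87


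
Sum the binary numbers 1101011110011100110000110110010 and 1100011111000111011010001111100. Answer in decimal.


1101011110011100110000110110010 + 1100011111000111011010001111100 = 11001111101100100001011000101110 = 3484554798

3484554798


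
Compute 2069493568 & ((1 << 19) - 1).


2069493568 & 524287 = 128832

128832


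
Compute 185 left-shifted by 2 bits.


0b10111001 << 2 = 0b1011100100 = 740

740


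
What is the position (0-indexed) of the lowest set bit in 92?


0b1011100. Lowest set bit at position 2

2


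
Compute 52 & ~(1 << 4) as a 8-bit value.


52 & ~(1 << 4) = 36

36


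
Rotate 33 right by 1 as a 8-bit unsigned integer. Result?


Rotate 0b100001 right by 1 (8-bit) = 0b10010000 = 144

144


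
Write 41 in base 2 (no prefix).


41 = 101001 in binary

101001


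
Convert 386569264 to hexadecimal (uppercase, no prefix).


386569264 = 170A9430 hex

170A9430


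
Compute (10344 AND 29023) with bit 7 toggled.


Step 1: 10344 & 29023 = 8264
Step 2: 8264 ^ (1 << 7) = 8264 ^ 128 = 8392

8392


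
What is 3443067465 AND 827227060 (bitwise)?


0b11001101001110010000101001001001 & 0b110001010011100111101110110100 = 0b1000010000000101000000000 = 17304064

17304064


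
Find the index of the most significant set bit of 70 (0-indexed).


0b1000110. Highest set bit at position 6

6


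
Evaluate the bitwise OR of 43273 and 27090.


0b1010100100001001 | 0b110100111010010 = 0b1110100111011011 = 59867

59867


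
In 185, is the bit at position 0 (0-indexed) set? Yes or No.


0b10111001, bit 0 = 1. Yes

Yes


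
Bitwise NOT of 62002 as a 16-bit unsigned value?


~0b1111001000110010 = 0b110111001101 = 3533 (16-bit unsigned)

3533


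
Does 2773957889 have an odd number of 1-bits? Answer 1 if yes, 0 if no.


0b10100101010101110011110100000001 has 15 ones => parity 1

1


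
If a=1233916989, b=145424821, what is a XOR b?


1233916989 ^ 145424821 = 1093080456

1093080456


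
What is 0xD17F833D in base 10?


D17F833D hex = 3514794813 decimal

3514794813


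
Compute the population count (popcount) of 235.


0b11101011 has 6 set bits

6


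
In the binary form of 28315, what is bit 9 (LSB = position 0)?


0b110111010011011, position 9 = 1

1


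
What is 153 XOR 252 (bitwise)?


0b10011001 ^ 0b11111100 = 0b1100101 = 101

101


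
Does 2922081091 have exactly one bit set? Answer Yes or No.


0b10101110001010110110101101000011. Multiple bits set => No

No


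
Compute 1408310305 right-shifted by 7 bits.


0b1010011111100010001110000100001 >> 7 = 0b101001111110001000111000 = 11002424

11002424


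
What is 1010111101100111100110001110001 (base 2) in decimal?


1010111101100111100110001110001 in decimal = 1471401073

1471401073


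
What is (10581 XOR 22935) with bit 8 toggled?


Step 1: 10581 ^ 22935 = 28866
Step 2: 28866 ^ (1 << 8) = 28866 ^ 256 = 29122

29122


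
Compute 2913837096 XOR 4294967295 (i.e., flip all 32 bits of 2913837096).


2913837096 ^ 4294967295 = 1381130199

1381130199


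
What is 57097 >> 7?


0b1101111100001001 >> 7 = 0b110111110 = 446

446


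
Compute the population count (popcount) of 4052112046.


0b11110001100001100101001010101110 has 16 set bits

16


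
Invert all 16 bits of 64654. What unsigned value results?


64654 ^ 65535 = 881

881


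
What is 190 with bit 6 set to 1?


190 | (1 << 6) = 190 | 64 = 254

254


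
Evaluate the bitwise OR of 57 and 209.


0b111001 | 0b11010001 = 0b11111001 = 249

249


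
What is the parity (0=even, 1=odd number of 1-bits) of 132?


0b10000100 has 2 ones => parity 0

0


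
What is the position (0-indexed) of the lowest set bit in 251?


0b11111011. Lowest set bit at position 0

0


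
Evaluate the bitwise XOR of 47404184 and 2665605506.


0b10110100110101010010011000 ^ 0b10011110111000011110100110000010 = 0b10011100001100101011110100011010 = 2620570906

2620570906


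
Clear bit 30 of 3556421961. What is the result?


3556421961 & ~(1 << 30) = 2482680137

2482680137


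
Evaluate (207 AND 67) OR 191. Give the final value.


Step 1: 207 & 67 = 67
Step 2: 67 | 191 = 255

255


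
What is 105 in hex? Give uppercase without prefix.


105 = 69 hex

69


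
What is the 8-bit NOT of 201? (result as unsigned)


~0b11001001 = 0b110110 = 54 (8-bit unsigned)

54


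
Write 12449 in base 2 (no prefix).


12449 = 11000010100001 in binary

11000010100001


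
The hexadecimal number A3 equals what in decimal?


A3 hex = 163 decimal

163


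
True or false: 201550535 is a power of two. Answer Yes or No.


0b1100000000110110101011000111. Multiple bits set => No

No


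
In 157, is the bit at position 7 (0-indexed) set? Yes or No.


0b10011101, bit 7 = 1. Yes

Yes


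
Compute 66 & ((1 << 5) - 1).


66 & 31 = 2

2


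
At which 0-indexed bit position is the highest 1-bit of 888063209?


0b110100111011101100010011101001. Highest set bit at position 29

29


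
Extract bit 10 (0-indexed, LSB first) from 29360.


0b111001010110000, position 10 = 0

0


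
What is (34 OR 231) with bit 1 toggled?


Step 1: 34 | 231 = 231
Step 2: 231 ^ (1 << 1) = 231 ^ 2 = 229

229


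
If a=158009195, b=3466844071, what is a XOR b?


158009195 ^ 3466844071 = 3351826636

3351826636


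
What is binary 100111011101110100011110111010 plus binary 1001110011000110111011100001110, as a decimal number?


100111011101110100011110111010 + 1001110011000110111011100001110 = 1110101110110101011111011001000 = 1977269960

1977269960


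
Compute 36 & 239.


0b100100 & 0b11101111 = 0b100100 = 36

36


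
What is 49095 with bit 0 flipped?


49095 ^ (1 << 0) = 49095 ^ 1 = 49094

49094


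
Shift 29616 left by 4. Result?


0b111001110110000 << 4 = 0b1110011101100000000 = 473856

473856


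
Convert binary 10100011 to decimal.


10100011 in decimal = 163

163


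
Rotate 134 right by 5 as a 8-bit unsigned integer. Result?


Rotate 0b10000110 right by 5 (8-bit) = 0b110100 = 52

52


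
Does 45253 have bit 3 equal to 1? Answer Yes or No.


0b1011000011000101, bit 3 = 0. No

No


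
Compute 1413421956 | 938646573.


0b1010100001111110001101110000100 | 0b110111111100101001110000101101 = 0b1110111111111111001111110101101 = 2013241261

2013241261


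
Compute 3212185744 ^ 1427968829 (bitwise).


0b10111111011101100001000010010000 ^ 0b1010101000111010001001100111101 = 0b11101010011010110000001110101101 = 3932881837

3932881837


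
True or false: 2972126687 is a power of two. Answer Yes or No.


0b10110001001001110000110111011111. Multiple bits set => No

No


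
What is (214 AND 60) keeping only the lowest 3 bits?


Step 1: 214 & 60 = 20
Step 2: 20 & 7 = 4

4


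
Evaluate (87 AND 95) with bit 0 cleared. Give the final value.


Step 1: 87 & 95 = 87
Step 2: 87 & ~(1 << 0) = 86

86


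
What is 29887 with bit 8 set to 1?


29887 | (1 << 8) = 29887 | 256 = 30143

30143


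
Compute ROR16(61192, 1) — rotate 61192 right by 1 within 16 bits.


Rotate 0b1110111100001000 right by 1 (16-bit) = 0b111011110000100 = 30596

30596


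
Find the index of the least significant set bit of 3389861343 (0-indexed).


0b11001010000011010010110111011111. Lowest set bit at position 0

0


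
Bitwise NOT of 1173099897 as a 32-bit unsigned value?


~0b1000101111011000001010101111001 = 0b10111010000100111110101010000110 = 3121867398 (32-bit unsigned)

3121867398


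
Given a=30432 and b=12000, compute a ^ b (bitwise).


30432 ^ 12000 = 22528

22528


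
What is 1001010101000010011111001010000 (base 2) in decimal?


1001010101000010011111001010000 in decimal = 1252081232

1252081232


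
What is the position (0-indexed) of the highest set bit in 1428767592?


0b1010101001010010100001101101000. Highest set bit at position 30

30


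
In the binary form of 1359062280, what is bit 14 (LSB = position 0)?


0b1010001000000011010010100001000, position 14 = 0

0
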